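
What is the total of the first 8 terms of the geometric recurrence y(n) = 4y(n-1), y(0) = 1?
Computing the sequence terms: 1, 4, 16, 64, 256, 1024, 4096, 16384
Adding these values together:

21845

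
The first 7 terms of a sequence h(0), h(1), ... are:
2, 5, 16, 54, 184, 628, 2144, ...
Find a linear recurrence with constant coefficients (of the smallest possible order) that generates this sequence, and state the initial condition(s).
Look for the lowest-order linear relation among consecutive terms.
Observation: h(n) - 4·h(n-1) - (-2)·h(n-2) = 0 holds for the shown terms, and no order-1 relation h(n) = α·h(n-1) + β fits.
Check at n=3: 4·16 + (-2)·5 = 54. ✓

h(n) = 4h(n-1) - 2h(n-2), h(0) = 2, h(1) = 5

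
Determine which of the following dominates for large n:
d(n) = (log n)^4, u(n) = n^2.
Comparing growth rates:
Growth-rate hierarchy: log n ≺ any polynomial ≺ any exponential cⁿ (c>1) ≺ n! ≺ nⁿ.
polynomial degree 2 dominates polylogarithmic (log n)^4 asymptotically.

u(n) grows faster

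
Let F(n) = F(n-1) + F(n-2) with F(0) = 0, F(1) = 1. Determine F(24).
Computing the sequence terms:
0, 1, 1, 2, 3, 5, 8, 13, 21, 34, 55, 89, 144, 233, 377, 610, 987, 1597, 2584, 4181, 6765, 10946, 17711, 28657, 46368

46368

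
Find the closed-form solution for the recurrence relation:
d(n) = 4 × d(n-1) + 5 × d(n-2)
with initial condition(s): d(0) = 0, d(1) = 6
Recurrence: d(n) = 4 × d(n-1) + 5 × d(n-2), initial: d(0) = 0, d(1) = 6.
Characteristic equation: r² - 4r - 5 = 0, which factors as (r - 5)(r + 1) = 0, so r = 5, -1. General solution d(n) = A·5ⁿ + B·(-1)ⁿ. From d(0) = 0: A + B = 0. From d(1) = 6: 5A - 1B = 6. Solving gives A = 1, B = -1.

d(n) = 5ⁿ - (-1)ⁿ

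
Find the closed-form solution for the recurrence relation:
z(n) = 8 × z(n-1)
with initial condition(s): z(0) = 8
Recurrence: z(n) = 8 × z(n-1), initial: z(0) = 8.
Each term is 8 times the previous, so this is geometric with ratio 8. After n steps: z(n) = z(0)·8ⁿ = 8·8ⁿ.

z(n) = 8·8ⁿ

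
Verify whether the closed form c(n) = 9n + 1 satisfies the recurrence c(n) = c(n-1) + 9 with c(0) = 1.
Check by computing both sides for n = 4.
From the recurrence with c(0) = 1:
  c(0) = 1, c(1) = 10, c(2) = 19, c(3) = 28, c(4) = 37
  so the recurrence gives c(4) = 37.
From the proposed closed form c(n) = 9n + 1:
  c(4) = 37.
Both sides give 37 at n = 4, and the initial condition(s) match, so the closed form is consistent.

Yes, the closed form is correct.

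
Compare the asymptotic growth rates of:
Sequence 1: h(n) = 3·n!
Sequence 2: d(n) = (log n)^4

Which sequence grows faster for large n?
Comparing growth rates:
Growth-rate hierarchy: log n ≺ any polynomial ≺ any exponential cⁿ (c>1) ≺ n! ≺ nⁿ.
factorial dominates polylogarithmic (log n)^4 asymptotically.

h(n) grows faster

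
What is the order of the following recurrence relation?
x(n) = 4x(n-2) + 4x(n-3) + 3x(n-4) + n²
The order is the largest lag k for which x(n-k) appears. Here the deepest term is x(n-4) (the n² term is non-homogeneous and does not affect the order), so the order is 4.

Order 4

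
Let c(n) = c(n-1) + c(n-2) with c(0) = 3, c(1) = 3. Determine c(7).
Computing the sequence terms:
3, 3, 6, 9, 15, 24, 39, 63

63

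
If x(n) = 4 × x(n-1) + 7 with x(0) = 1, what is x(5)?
Computing step by step:
x(0) = 1
x(1) = 4 × 1 + 7 = 11
x(2) = 4 × 11 + 7 = 51
x(3) = 4 × 51 + 7 = 211
x(4) = 4 × 211 + 7 = 851
x(5) = 4 × 851 + 7 = 3411

3411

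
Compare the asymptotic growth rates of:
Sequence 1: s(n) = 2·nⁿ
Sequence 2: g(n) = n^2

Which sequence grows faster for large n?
Comparing growth rates:
Growth-rate hierarchy: log n ≺ any polynomial ≺ any exponential cⁿ (c>1) ≺ n! ≺ nⁿ.
super-exponential nⁿ dominates polynomial degree 2 asymptotically.

s(n) grows faster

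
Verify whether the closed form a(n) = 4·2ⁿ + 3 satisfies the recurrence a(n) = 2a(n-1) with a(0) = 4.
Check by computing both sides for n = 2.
From the recurrence with a(0) = 4:
  a(0) = 4, a(1) = 8, a(2) = 16
  so the recurrence gives a(2) = 16.
From the proposed closed form a(n) = 4·2ⁿ + 3:
  a(2) = 19.
The recurrence gives 16 but the closed form gives 19, so the closed form does not satisfy the recurrence.

No, the closed form is incorrect.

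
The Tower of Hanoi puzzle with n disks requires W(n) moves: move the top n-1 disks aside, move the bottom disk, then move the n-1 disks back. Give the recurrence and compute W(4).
Moving n disks = move the top n-1 disks aside (W(n-1) moves) + move the largest disk (1 move) + move the n-1 disks back on top (W(n-1) moves), so W(n) = 2W(n-1) + 1, with W(1) = 1 (a single disk takes one move).
First terms: 1, 3, 7, 15, … — each is one less than a power of 2. Indeed W(n) + 1 = 2(W(n-1) + 1) with W(1) + 1 = 2, so W(n) + 1 = 2ⁿ and W(n) = 2ⁿ - 1.
Hence W(4) = 2^4 - 1 = 16 - 1 = 15.

W(n) = 2W(n-1) + 1, W(1) = 1; W(4) = 15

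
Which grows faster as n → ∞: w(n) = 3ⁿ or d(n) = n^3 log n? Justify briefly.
Comparing growth rates:
Growth-rate hierarchy: log n ≺ any polynomial ≺ any exponential cⁿ (c>1) ≺ n! ≺ nⁿ.
exponential base 3 dominates polynomial degree 3 (with log factor) asymptotically.

w(n) grows faster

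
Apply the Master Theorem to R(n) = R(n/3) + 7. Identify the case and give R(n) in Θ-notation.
Master Theorem template: R(n) = a·R(n/b) + f(n).
Here: a=1, b=3, f(n)=7
Compute log_b(a) = log_3(1) = 0.
f(n) = 7 = Θ(1). Case 2: R(n) = Θ(log n).

Case 2: R(n) = Θ(log n)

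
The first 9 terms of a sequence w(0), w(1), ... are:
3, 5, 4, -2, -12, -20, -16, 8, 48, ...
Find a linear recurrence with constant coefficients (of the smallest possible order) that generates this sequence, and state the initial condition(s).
Look for the lowest-order linear relation among consecutive terms.
Observation: w(n) - 2·w(n-1) - (-2)·w(n-2) = 0 holds for the shown terms, and no order-1 relation w(n) = α·w(n-1) + β fits.
Check at n=3: 2·4 + (-2)·5 = -2. ✓

w(n) = 2w(n-1) - 2w(n-2), w(0) = 3, w(1) = 5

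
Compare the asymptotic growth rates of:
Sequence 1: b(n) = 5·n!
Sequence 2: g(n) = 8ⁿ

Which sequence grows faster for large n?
Comparing growth rates:
Growth-rate hierarchy: log n ≺ any polynomial ≺ any exponential cⁿ (c>1) ≺ n! ≺ nⁿ.
factorial dominates exponential base 8 asymptotically.

b(n) grows faster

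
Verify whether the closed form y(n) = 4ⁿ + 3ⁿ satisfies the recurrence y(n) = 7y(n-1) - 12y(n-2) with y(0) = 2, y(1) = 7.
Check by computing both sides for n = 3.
From the recurrence with y(0) = 2, y(1) = 7:
  y(0) = 2, y(1) = 7, y(2) = 25, y(3) = 91
  so the recurrence gives y(3) = 91.
From the proposed closed form y(n) = 4ⁿ + 3ⁿ:
  y(3) = 91.
Both sides give 91 at n = 3, and the initial condition(s) match, so the closed form is consistent.

Yes, the closed form is correct.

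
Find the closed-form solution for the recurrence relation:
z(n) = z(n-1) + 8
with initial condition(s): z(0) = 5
Recurrence: z(n) = z(n-1) + 8, initial: z(0) = 5.
Each step adds 8, so z(n) = z(0) + 8n = 8n + 5.

z(n) = 8n + 5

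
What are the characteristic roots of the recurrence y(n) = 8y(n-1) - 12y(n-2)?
Substitute y(n) = rⁿ and divide through by rⁿ⁻²: r² - 8r + 12 = 0
Factor: (r - 2)(r - 6) = 0, so r = 2, 6.
General solution: y(n) = A·2ⁿ + B·6ⁿ

Characteristic: r² - 8r + 12 = 0, Roots: r = 2, 6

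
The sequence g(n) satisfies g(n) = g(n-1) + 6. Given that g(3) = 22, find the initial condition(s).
g(3) = g(0) + 3·6, so g(0) = 22 - 18 = 4.

g(0) = 4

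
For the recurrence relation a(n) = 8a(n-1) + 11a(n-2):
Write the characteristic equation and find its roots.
Substitute a(n) = rⁿ and divide through by rⁿ⁻²: r² - 8r - 11 = 0
Discriminant: 8² + 4·11 = 108, not a perfect square, so by the quadratic formula r = (8 ± √108)/2.
General solution: a(n) = A·r₁ⁿ + B·r₂ⁿ where r₁,r₂ = (8 ± √108)/2

Characteristic: r² - 8r - 11 = 0, Roots: r = (8 ± √108)/2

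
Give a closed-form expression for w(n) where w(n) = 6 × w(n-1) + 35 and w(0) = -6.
Recurrence: w(n) = 6 × w(n-1) + 35, initial: w(0) = -6.
Try w(n) = A·6ⁿ + C. Substituting: A·6ⁿ + C = 6(A·6ⁿ⁻¹ + C) + 35 = A·6ⁿ + 6C + 35, so C = 6C + 35, giving C = -7. Then w(0) = A - 7 = -6 gives A = 1.

w(n) = 6ⁿ - 7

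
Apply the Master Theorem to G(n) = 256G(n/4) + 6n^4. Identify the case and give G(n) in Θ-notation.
Master Theorem template: G(n) = a·G(n/b) + f(n).
Here: a=256, b=4, f(n)=6n^4
Compute log_b(a) = log_4(256) = 4.
f(n) = 6n^4 = Θ(n^4). Case 2: G(n) = Θ(n^4 log n).

Case 2: G(n) = Θ(n^4 log n)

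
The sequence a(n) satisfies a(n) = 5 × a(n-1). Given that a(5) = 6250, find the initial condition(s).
In general a(n) = 5ⁿ · a(0). At n = 5: a(0) = a(5) / 5^5 = 6250 / 3125 = 2.

a(0) = 2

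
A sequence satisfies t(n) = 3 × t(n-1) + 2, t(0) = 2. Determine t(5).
Computing step by step:
t(0) = 2
t(1) = 3 × 2 + 2 = 8
t(2) = 3 × 8 + 2 = 26
t(3) = 3 × 26 + 2 = 80
t(4) = 3 × 80 + 2 = 242
t(5) = 3 × 242 + 2 = 728

728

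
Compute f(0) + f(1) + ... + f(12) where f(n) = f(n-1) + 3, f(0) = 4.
Computing the sequence terms: 4, 7, 10, 13, 16, 19, 22, 25, 28, 31, 34, 37, 40
Adding these values together:

286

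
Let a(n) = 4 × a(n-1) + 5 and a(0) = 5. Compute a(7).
Computing step by step:
a(0) = 5
a(1) = 4 × 5 + 5 = 25
a(2) = 4 × 25 + 5 = 105
a(3) = 4 × 105 + 5 = 425
a(4) = 4 × 425 + 5 = 1705
a(5) = 4 × 1705 + 5 = 6825
a(6) = 4 × 6825 + 5 = 27305
a(7) = 4 × 27305 + 5 = 109225

109225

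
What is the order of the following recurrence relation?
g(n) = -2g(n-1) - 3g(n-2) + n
The order is the largest lag k for which g(n-k) appears. Here the deepest term is g(n-2) (the n term is non-homogeneous and does not affect the order), so the order is 2.

Order 2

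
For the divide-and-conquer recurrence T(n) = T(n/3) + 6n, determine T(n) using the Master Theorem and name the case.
Master Theorem template: T(n) = a·T(n/b) + f(n).
Here: a=1, b=3, f(n)=6n
Compute log_b(a) = log_3(1) = 0.
f(n) = 6n = Ω(n^(0+ε)) with ε = 1, and the regularity condition holds (a·f(n/b) = (a/b^1)·f(n) with a/b^1 = 3^-1 < 1). Case 3: T(n) = Θ(f(n)) = Θ(n).

Case 3: T(n) = Θ(n)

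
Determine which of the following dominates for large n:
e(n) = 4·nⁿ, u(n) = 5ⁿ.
Comparing growth rates:
Growth-rate hierarchy: log n ≺ any polynomial ≺ any exponential cⁿ (c>1) ≺ n! ≺ nⁿ.
super-exponential nⁿ dominates exponential base 5 asymptotically.

e(n) grows faster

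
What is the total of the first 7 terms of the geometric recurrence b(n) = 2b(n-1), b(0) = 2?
Computing the sequence terms: 2, 4, 8, 16, 32, 64, 128
Adding these values together:

254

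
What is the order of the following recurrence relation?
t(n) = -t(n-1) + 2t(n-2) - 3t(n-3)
The order is the largest lag k for which t(n-k) appears. Here the deepest term is t(n-3), so the order is 3.

Order 3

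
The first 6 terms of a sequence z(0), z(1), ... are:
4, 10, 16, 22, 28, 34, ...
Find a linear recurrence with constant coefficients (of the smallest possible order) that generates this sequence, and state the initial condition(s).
Look for the lowest-order linear relation among consecutive terms.
Observation: consecutive differences are constant (= 6).
Check at n=2: 1·10 + 6 = 16. ✓

z(n) = z(n-1) + 6, z(0) = 4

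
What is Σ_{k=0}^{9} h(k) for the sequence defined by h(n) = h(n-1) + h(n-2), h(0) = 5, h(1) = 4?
Computing the sequence terms: 5, 4, 9, 13, 22, 35, 57, 92, 149, 241
Adding these values together:

627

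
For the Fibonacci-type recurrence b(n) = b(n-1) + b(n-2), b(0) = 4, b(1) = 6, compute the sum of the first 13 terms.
Computing the sequence terms: 4, 6, 10, 16, 26, 42, 68, 110, 178, 288, 466, 754, 1220
Adding these values together:

3188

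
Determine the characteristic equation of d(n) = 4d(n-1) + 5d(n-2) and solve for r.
Substitute d(n) = rⁿ and divide through by rⁿ⁻²: r² - 4r - 5 = 0
Factor: (r + 1)(r - 5) = 0, so r = -1, 5.
General solution: d(n) = A·(-1)ⁿ + B·5ⁿ

Characteristic: r² - 4r - 5 = 0, Roots: r = -1, 5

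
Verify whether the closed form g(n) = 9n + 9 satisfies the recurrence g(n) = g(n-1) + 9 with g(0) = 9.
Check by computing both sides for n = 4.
From the recurrence with g(0) = 9:
  g(0) = 9, g(1) = 18, g(2) = 27, g(3) = 36, g(4) = 45
  so the recurrence gives g(4) = 45.
From the proposed closed form g(n) = 9n + 9:
  g(4) = 45.
Both sides give 45 at n = 4, and the initial condition(s) match, so the closed form is consistent.

Yes, the closed form is correct.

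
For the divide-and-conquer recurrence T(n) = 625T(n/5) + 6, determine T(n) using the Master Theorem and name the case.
Master Theorem template: T(n) = a·T(n/b) + f(n).
Here: a=625, b=5, f(n)=6
Compute log_b(a) = log_5(625) = 4.
f(n) = 6 = O(n^(4-ε)) with ε = 4. Case 1: T(n) = Θ(n^log_b(a)) = Θ(n^4).

Case 1: T(n) = Θ(n^4)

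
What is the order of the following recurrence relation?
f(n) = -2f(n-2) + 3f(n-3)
The order is the largest lag k for which f(n-k) appears. Here the deepest term is f(n-3), so the order is 3.

Order 3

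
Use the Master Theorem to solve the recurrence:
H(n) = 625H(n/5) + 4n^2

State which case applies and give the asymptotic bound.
Master Theorem template: H(n) = a·H(n/b) + f(n).
Here: a=625, b=5, f(n)=4n^2
Compute log_b(a) = log_5(625) = 4.
f(n) = 4n^2 = O(n^(4-ε)) with ε = 2. Case 1: H(n) = Θ(n^log_b(a)) = Θ(n^4).

Case 1: H(n) = Θ(n^4)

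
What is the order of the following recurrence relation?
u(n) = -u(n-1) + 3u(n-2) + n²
The order is the largest lag k for which u(n-k) appears. Here the deepest term is u(n-2) (the n² term is non-homogeneous and does not affect the order), so the order is 2.

Order 2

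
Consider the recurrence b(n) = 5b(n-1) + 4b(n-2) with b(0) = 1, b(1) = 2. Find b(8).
Computing the sequence terms:
1, 2, 14, 78, 446, 2542, 14494, 82638, 471166

471166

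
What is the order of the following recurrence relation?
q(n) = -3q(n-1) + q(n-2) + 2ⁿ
The order is the largest lag k for which q(n-k) appears. Here the deepest term is q(n-2) (the 2ⁿ term is non-homogeneous and does not affect the order), so the order is 2.

Order 2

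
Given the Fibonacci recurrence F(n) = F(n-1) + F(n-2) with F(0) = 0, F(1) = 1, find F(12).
Computing the sequence terms:
0, 1, 1, 2, 3, 5, 8, 13, 21, 34, 55, 89, 144

144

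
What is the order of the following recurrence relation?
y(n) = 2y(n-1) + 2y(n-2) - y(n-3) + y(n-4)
The order is the largest lag k for which y(n-k) appears. Here the deepest term is y(n-4), so the order is 4.

Order 4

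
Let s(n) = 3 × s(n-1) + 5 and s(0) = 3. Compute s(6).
Computing step by step:
s(0) = 3
s(1) = 3 × 3 + 5 = 14
s(2) = 3 × 14 + 5 = 47
s(3) = 3 × 47 + 5 = 146
s(4) = 3 × 146 + 5 = 443
s(5) = 3 × 443 + 5 = 1334
s(6) = 3 × 1334 + 5 = 4007

4007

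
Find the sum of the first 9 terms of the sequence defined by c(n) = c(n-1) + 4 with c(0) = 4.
Computing the sequence terms: 4, 8, 12, 16, 20, 24, 28, 32, 36
Adding these values together:

180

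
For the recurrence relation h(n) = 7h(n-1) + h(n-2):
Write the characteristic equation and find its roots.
Substitute h(n) = rⁿ and divide through by rⁿ⁻²: r² - 7r - 1 = 0
Discriminant: 7² + 4·1 = 53, not a perfect square, so by the quadratic formula r = (7 ± √53)/2.
General solution: h(n) = A·r₁ⁿ + B·r₂ⁿ where r₁,r₂ = (7 ± √53)/2

Characteristic: r² - 7r - 1 = 0, Roots: r = (7 ± √53)/2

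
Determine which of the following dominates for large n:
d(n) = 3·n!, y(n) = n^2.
Comparing growth rates:
Growth-rate hierarchy: log n ≺ any polynomial ≺ any exponential cⁿ (c>1) ≺ n! ≺ nⁿ.
factorial dominates polynomial degree 2 asymptotically.

d(n) grows faster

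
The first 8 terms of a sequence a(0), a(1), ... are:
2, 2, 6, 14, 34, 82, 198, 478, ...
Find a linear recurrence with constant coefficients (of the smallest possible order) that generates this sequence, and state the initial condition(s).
Look for the lowest-order linear relation among consecutive terms.
Observation: a(n) - 2·a(n-1) - (1)·a(n-2) = 0 holds for the shown terms, and no order-1 relation a(n) = α·a(n-1) + β fits.
Check at n=3: 2·6 + (1)·2 = 14. ✓

a(n) = 2a(n-1) + a(n-2), a(0) = 2, a(1) = 2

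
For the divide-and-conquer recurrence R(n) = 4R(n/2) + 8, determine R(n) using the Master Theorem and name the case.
Master Theorem template: R(n) = a·R(n/b) + f(n).
Here: a=4, b=2, f(n)=8
Compute log_b(a) = log_2(4) = 2.
f(n) = 8 = O(n^(2-ε)) with ε = 2. Case 1: R(n) = Θ(n^log_b(a)) = Θ(n^2).

Case 1: R(n) = Θ(n^2)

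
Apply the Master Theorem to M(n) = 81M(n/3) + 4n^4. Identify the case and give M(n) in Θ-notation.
Master Theorem template: M(n) = a·M(n/b) + f(n).
Here: a=81, b=3, f(n)=4n^4
Compute log_b(a) = log_3(81) = 4.
f(n) = 4n^4 = Θ(n^4). Case 2: M(n) = Θ(n^4 log n).

Case 2: M(n) = Θ(n^4 log n)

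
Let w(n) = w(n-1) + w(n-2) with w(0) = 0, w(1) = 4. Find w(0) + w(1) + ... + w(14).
Computing the sequence terms: 0, 4, 4, 8, 12, 20, 32, 52, 84, 136, 220, 356, 576, 932, 1508
Adding these values together:

3944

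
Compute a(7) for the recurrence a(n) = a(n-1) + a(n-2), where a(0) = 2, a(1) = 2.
Computing the sequence terms:
2, 2, 4, 6, 10, 16, 26, 42

42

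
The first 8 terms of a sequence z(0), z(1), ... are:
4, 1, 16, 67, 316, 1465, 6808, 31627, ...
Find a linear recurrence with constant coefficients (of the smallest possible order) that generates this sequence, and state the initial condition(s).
Look for the lowest-order linear relation among consecutive terms.
Observation: z(n) - 4·z(n-1) - (3)·z(n-2) = 0 holds for the shown terms, and no order-1 relation z(n) = α·z(n-1) + β fits.
Check at n=3: 4·16 + (3)·1 = 67. ✓

z(n) = 4z(n-1) + 3z(n-2), z(0) = 4, z(1) = 1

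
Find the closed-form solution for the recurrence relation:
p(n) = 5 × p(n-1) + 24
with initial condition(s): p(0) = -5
Recurrence: p(n) = 5 × p(n-1) + 24, initial: p(0) = -5.
Try p(n) = A·5ⁿ + C. Substituting: A·5ⁿ + C = 5(A·5ⁿ⁻¹ + C) + 24 = A·5ⁿ + 5C + 24, so C = 5C + 24, giving C = -6. Then p(0) = A - 6 = -5 gives A = 1.

p(n) = 5ⁿ - 6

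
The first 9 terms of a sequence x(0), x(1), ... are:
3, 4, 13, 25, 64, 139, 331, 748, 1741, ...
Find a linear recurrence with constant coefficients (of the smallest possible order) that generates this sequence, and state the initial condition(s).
Look for the lowest-order linear relation among consecutive terms.
Observation: x(n) - 1·x(n-1) - (3)·x(n-2) = 0 holds for the shown terms, and no order-1 relation x(n) = α·x(n-1) + β fits.
Check at n=3: 1·13 + (3)·4 = 25. ✓

x(n) = x(n-1) + 3x(n-2), x(0) = 3, x(1) = 4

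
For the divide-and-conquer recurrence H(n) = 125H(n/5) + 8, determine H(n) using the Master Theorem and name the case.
Master Theorem template: H(n) = a·H(n/b) + f(n).
Here: a=125, b=5, f(n)=8
Compute log_b(a) = log_5(125) = 3.
f(n) = 8 = O(n^(3-ε)) with ε = 3. Case 1: H(n) = Θ(n^log_b(a)) = Θ(n^3).

Case 1: H(n) = Θ(n^3)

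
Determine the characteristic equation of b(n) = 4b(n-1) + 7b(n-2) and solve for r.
Substitute b(n) = rⁿ and divide through by rⁿ⁻²: r² - 4r - 7 = 0
Discriminant: 4² + 4·7 = 44, not a perfect square, so by the quadratic formula r = (4 ± √44)/2.
General solution: b(n) = A·r₁ⁿ + B·r₂ⁿ where r₁,r₂ = (4 ± √44)/2

Characteristic: r² - 4r - 7 = 0, Roots: r = (4 ± √44)/2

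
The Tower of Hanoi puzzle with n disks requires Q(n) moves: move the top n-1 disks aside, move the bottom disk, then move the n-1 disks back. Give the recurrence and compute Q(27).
Moving n disks = move the top n-1 disks aside (Q(n-1) moves) + move the largest disk (1 move) + move the n-1 disks back on top (Q(n-1) moves), so Q(n) = 2Q(n-1) + 1, with Q(1) = 1 (a single disk takes one move).
First terms: 1, 3, 7, 15, 31, 63, … — each is one less than a power of 2. Indeed Q(n) + 1 = 2(Q(n-1) + 1) with Q(1) + 1 = 2, so Q(n) + 1 = 2ⁿ and Q(n) = 2ⁿ - 1.
Hence Q(27) = 2^27 - 1 = 134217728 - 1 = 134217727.

Q(n) = 2Q(n-1) + 1, Q(1) = 1; Q(27) = 134217727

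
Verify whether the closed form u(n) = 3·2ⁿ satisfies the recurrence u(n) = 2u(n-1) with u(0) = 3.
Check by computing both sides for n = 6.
From the recurrence with u(0) = 3:
  u(0) = 3, u(1) = 6, u(2) = 12, u(3) = 24, u(4) = 48, u(5) = 96, u(6) = 192
  so the recurrence gives u(6) = 192.
From the proposed closed form u(n) = 3·2ⁿ:
  u(6) = 192.
Both sides give 192 at n = 6, and the initial condition(s) match, so the closed form is consistent.

Yes, the closed form is correct.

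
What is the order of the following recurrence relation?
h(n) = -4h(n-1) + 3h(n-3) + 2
The order is the largest lag k for which h(n-k) appears. Here the deepest term is h(n-3) (the 2 term is non-homogeneous and does not affect the order), so the order is 3.

Order 3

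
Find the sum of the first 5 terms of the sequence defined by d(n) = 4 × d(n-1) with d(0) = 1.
Computing the sequence terms: 1, 4, 16, 64, 256
Adding these values together:

341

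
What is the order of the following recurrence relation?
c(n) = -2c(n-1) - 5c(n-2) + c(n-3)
The order is the largest lag k for which c(n-k) appears. Here the deepest term is c(n-3), so the order is 3.

Order 3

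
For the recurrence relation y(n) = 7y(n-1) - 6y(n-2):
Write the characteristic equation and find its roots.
Substitute y(n) = rⁿ and divide through by rⁿ⁻²: r² - 7r + 6 = 0
Factor: (r - 6)(r - 1) = 0, so r = 6, 1.
General solution: y(n) = A·6ⁿ + B·1ⁿ

Characteristic: r² - 7r + 6 = 0, Roots: r = 6, 1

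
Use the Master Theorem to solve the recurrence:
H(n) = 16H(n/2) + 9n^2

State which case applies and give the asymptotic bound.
Master Theorem template: H(n) = a·H(n/b) + f(n).
Here: a=16, b=2, f(n)=9n^2
Compute log_b(a) = log_2(16) = 4.
f(n) = 9n^2 = O(n^(4-ε)) with ε = 2. Case 1: H(n) = Θ(n^log_b(a)) = Θ(n^4).

Case 1: H(n) = Θ(n^4)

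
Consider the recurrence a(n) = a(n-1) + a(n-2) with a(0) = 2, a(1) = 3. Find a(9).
Computing the sequence terms:
2, 3, 5, 8, 13, 21, 34, 55, 89, 144

144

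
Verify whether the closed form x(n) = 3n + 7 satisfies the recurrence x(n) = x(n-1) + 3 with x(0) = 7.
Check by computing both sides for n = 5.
From the recurrence with x(0) = 7:
  x(0) = 7, x(1) = 10, x(2) = 13, x(3) = 16, x(4) = 19, x(5) = 22
  so the recurrence gives x(5) = 22.
From the proposed closed form x(n) = 3n + 7:
  x(5) = 22.
Both sides give 22 at n = 5, and the initial condition(s) match, so the closed form is consistent.

Yes, the closed form is correct.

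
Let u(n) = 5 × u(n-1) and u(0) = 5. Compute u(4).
Computing step by step:
u(0) = 5
u(1) = 5 × 5 = 25
u(2) = 5 × 25 = 125
u(3) = 5 × 125 = 625
u(4) = 5 × 625 = 3125

3125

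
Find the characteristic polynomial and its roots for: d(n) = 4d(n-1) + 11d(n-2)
Substitute d(n) = rⁿ and divide through by rⁿ⁻²: r² - 4r - 11 = 0
Discriminant: 4² + 4·11 = 60, not a perfect square, so by the quadratic formula r = (4 ± √60)/2.
General solution: d(n) = A·r₁ⁿ + B·r₂ⁿ where r₁,r₂ = (4 ± √60)/2

Characteristic: r² - 4r - 11 = 0, Roots: r = (4 ± √60)/2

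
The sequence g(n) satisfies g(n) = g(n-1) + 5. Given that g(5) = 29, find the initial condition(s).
g(5) = g(0) + 5·5, so g(0) = 29 - 25 = 4.

g(0) = 4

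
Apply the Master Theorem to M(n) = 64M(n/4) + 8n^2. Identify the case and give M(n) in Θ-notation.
Master Theorem template: M(n) = a·M(n/b) + f(n).
Here: a=64, b=4, f(n)=8n^2
Compute log_b(a) = log_4(64) = 3.
f(n) = 8n^2 = O(n^(3-ε)) with ε = 1. Case 1: M(n) = Θ(n^log_b(a)) = Θ(n^3).

Case 1: M(n) = Θ(n^3)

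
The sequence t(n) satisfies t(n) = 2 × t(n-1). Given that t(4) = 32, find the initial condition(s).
In general t(n) = 2ⁿ · t(0). At n = 4: t(0) = t(4) / 2^4 = 32 / 16 = 2.

t(0) = 2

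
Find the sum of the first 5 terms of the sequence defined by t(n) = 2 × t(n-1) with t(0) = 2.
Computing the sequence terms: 2, 4, 8, 16, 32
Adding these values together:

62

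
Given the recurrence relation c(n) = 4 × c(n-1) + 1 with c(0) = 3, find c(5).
Computing step by step:
c(0) = 3
c(1) = 4 × 3 + 1 = 13
c(2) = 4 × 13 + 1 = 53
c(3) = 4 × 53 + 1 = 213
c(4) = 4 × 213 + 1 = 853
c(5) = 4 × 853 + 1 = 3413

3413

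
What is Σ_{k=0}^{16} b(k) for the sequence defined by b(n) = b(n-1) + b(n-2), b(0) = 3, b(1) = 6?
Computing the sequence terms: 3, 6, 9, 15, 24, 39, 63, 102, 165, 267, 432, 699, 1131, 1830, 2961, 4791, 7752
Adding these values together:

20289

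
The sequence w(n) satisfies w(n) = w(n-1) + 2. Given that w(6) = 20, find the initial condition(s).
w(6) = w(0) + 6·2, so w(0) = 20 - 12 = 8.

w(0) = 8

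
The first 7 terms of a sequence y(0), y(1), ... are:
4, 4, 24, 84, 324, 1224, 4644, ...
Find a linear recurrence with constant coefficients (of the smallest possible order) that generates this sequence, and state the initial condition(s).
Look for the lowest-order linear relation among consecutive terms.
Observation: y(n) - 3·y(n-1) - (3)·y(n-2) = 0 holds for the shown terms, and no order-1 relation y(n) = α·y(n-1) + β fits.
Check at n=3: 3·24 + (3)·4 = 84. ✓

y(n) = 3y(n-1) + 3y(n-2), y(0) = 4, y(1) = 4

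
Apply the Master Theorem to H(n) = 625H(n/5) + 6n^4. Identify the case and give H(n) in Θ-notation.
Master Theorem template: H(n) = a·H(n/b) + f(n).
Here: a=625, b=5, f(n)=6n^4
Compute log_b(a) = log_5(625) = 4.
f(n) = 6n^4 = Θ(n^4). Case 2: H(n) = Θ(n^4 log n).

Case 2: H(n) = Θ(n^4 log n)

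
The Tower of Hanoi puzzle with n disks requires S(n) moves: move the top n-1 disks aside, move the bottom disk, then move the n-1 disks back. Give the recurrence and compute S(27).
Moving n disks = move the top n-1 disks aside (S(n-1) moves) + move the largest disk (1 move) + move the n-1 disks back on top (S(n-1) moves), so S(n) = 2S(n-1) + 1, with S(1) = 1 (a single disk takes one move).
First terms: 1, 3, 7, 15, 31, 63, … — each is one less than a power of 2. Indeed S(n) + 1 = 2(S(n-1) + 1) with S(1) + 1 = 2, so S(n) + 1 = 2ⁿ and S(n) = 2ⁿ - 1.
Hence S(27) = 2^27 - 1 = 134217728 - 1 = 134217727.

S(n) = 2S(n-1) + 1, S(1) = 1; S(27) = 134217727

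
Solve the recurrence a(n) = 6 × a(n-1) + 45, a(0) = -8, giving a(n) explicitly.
Recurrence: a(n) = 6 × a(n-1) + 45, initial: a(0) = -8.
Try a(n) = A·6ⁿ + C. Substituting: A·6ⁿ + C = 6(A·6ⁿ⁻¹ + C) + 45 = A·6ⁿ + 6C + 45, so C = 6C + 45, giving C = -9. Then a(0) = A - 9 = -8 gives A = 1.

a(n) = 6ⁿ - 9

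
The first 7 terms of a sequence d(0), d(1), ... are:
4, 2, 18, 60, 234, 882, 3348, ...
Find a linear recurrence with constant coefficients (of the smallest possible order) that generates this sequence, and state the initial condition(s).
Look for the lowest-order linear relation among consecutive terms.
Observation: d(n) - 3·d(n-1) - (3)·d(n-2) = 0 holds for the shown terms, and no order-1 relation d(n) = α·d(n-1) + β fits.
Check at n=3: 3·18 + (3)·2 = 60. ✓

d(n) = 3d(n-1) + 3d(n-2), d(0) = 4, d(1) = 2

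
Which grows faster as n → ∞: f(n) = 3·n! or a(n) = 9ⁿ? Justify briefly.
Comparing growth rates:
Growth-rate hierarchy: log n ≺ any polynomial ≺ any exponential cⁿ (c>1) ≺ n! ≺ nⁿ.
factorial dominates exponential base 9 asymptotically.

f(n) grows faster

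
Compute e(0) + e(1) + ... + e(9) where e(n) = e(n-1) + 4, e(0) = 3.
Computing the sequence terms: 3, 7, 11, 15, 19, 23, 27, 31, 35, 39
Adding these values together:

210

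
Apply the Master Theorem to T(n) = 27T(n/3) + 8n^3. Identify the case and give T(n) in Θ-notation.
Master Theorem template: T(n) = a·T(n/b) + f(n).
Here: a=27, b=3, f(n)=8n^3
Compute log_b(a) = log_3(27) = 3.
f(n) = 8n^3 = Θ(n^3). Case 2: T(n) = Θ(n^3 log n).

Case 2: T(n) = Θ(n^3 log n)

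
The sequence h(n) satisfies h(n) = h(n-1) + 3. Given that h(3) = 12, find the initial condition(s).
h(3) = h(0) + 3·3, so h(0) = 12 - 9 = 3.

h(0) = 3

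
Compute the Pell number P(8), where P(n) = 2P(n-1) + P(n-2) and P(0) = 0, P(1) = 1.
Computing the sequence terms:
0, 1, 2, 5, 12, 29, 70, 169, 408

408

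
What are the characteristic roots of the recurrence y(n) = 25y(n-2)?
Substitute y(n) = rⁿ and divide through by rⁿ⁻²: r² - 25 = 0
Factor: (r + 5)(r - 5) = 0, so r = -5, 5.
General solution: y(n) = A·(-5)ⁿ + B·5ⁿ

Characteristic: r² - 25 = 0, Roots: r = -5, 5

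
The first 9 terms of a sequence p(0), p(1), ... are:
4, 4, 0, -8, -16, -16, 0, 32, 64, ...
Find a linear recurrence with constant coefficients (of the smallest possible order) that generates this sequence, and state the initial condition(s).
Look for the lowest-order linear relation among consecutive terms.
Observation: p(n) - 2·p(n-1) - (-2)·p(n-2) = 0 holds for the shown terms, and no order-1 relation p(n) = α·p(n-1) + β fits.
Check at n=3: 2·0 + (-2)·4 = -8. ✓

p(n) = 2p(n-1) - 2p(n-2), p(0) = 4, p(1) = 4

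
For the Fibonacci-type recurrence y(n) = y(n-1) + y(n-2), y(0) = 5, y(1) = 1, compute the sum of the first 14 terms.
Computing the sequence terms: 5, 1, 6, 7, 13, 20, 33, 53, 86, 139, 225, 364, 589, 953
Adding these values together:

2494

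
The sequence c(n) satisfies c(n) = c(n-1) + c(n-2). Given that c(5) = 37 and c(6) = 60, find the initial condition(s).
Work backwards using c(k) = c(k+2) - c(k+1):
c(4) = c(6) - c(5) = 60 - 37 = 23
c(3) = c(5) - c(4) = 37 - 23 = 14
c(2) = c(4) - c(3) = 23 - 14 = 9
c(1) = c(3) - c(2) = 14 - 9 = 5
c(0) = c(2) - c(1) = 9 - 5 = 4

c(0) = 4, c(1) = 5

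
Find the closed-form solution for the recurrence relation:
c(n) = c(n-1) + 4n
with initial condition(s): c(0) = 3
Recurrence: c(n) = c(n-1) + 4n, initial: c(0) = 3.
Telescoping: c(n) = c(0) + 4·Σᵢ₌₁ⁿ i = 3 + 4·n(n+1)/2.

c(n) = 4·n(n+1)/2 + 3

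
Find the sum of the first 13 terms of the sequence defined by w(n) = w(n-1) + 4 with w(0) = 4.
Computing the sequence terms: 4, 8, 12, 16, 20, 24, 28, 32, 36, 40, 44, 48, 52
Adding these values together:

364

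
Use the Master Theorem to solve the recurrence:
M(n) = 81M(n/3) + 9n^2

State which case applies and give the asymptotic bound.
Master Theorem template: M(n) = a·M(n/b) + f(n).
Here: a=81, b=3, f(n)=9n^2
Compute log_b(a) = log_3(81) = 4.
f(n) = 9n^2 = O(n^(4-ε)) with ε = 2. Case 1: M(n) = Θ(n^log_b(a)) = Θ(n^4).

Case 1: M(n) = Θ(n^4)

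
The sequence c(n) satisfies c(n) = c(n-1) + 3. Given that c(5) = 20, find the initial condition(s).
c(5) = c(0) + 5·3, so c(0) = 20 - 15 = 5.

c(0) = 5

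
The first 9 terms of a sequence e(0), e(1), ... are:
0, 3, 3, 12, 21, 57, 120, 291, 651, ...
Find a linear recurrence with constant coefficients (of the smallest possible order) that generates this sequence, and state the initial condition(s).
Look for the lowest-order linear relation among consecutive terms.
Observation: e(n) - 1·e(n-1) - (3)·e(n-2) = 0 holds for the shown terms, and no order-1 relation e(n) = α·e(n-1) + β fits.
Check at n=3: 1·3 + (3)·3 = 12. ✓

e(n) = e(n-1) + 3e(n-2), e(0) = 0, e(1) = 3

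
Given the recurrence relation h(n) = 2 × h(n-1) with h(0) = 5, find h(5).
Computing step by step:
h(0) = 5
h(1) = 2 × 5 = 10
h(2) = 2 × 10 = 20
h(3) = 2 × 20 = 40
h(4) = 2 × 40 = 80
h(5) = 2 × 80 = 160

160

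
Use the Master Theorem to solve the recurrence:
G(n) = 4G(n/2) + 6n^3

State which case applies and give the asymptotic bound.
Master Theorem template: G(n) = a·G(n/b) + f(n).
Here: a=4, b=2, f(n)=6n^3
Compute log_b(a) = log_2(4) = 2.
f(n) = 6n^3 = Ω(n^(2+ε)) with ε = 1, and the regularity condition holds (a·f(n/b) = (a/b^3)·f(n) with a/b^3 = 2^-1 < 1). Case 3: G(n) = Θ(f(n)) = Θ(n^3).

Case 3: G(n) = Θ(n^3)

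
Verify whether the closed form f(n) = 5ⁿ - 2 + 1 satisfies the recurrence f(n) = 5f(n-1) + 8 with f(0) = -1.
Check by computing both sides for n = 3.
From the recurrence with f(0) = -1:
  f(0) = -1, f(1) = 3, f(2) = 23, f(3) = 123
  so the recurrence gives f(3) = 123.
From the proposed closed form f(n) = 5ⁿ - 2 + 1:
  f(3) = 124.
The recurrence gives 123 but the closed form gives 124, so the closed form does not satisfy the recurrence.

No, the closed form is incorrect.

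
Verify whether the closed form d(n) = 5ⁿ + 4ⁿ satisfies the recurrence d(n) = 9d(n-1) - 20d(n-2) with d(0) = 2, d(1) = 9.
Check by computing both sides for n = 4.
From the recurrence with d(0) = 2, d(1) = 9:
  d(0) = 2, d(1) = 9, d(2) = 41, d(3) = 189, d(4) = 881
  so the recurrence gives d(4) = 881.
From the proposed closed form d(n) = 5ⁿ + 4ⁿ:
  d(4) = 881.
Both sides give 881 at n = 4, and the initial condition(s) match, so the closed form is consistent.

Yes, the closed form is correct.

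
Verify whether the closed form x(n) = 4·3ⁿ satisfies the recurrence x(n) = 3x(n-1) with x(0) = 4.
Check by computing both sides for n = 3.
From the recurrence with x(0) = 4:
  x(0) = 4, x(1) = 12, x(2) = 36, x(3) = 108
  so the recurrence gives x(3) = 108.
From the proposed closed form x(n) = 4·3ⁿ:
  x(3) = 108.
Both sides give 108 at n = 3, and the initial condition(s) match, so the closed form is consistent.

Yes, the closed form is correct.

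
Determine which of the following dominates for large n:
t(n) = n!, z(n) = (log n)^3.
Comparing growth rates:
Growth-rate hierarchy: log n ≺ any polynomial ≺ any exponential cⁿ (c>1) ≺ n! ≺ nⁿ.
factorial dominates polylogarithmic (log n)^3 asymptotically.

t(n) grows faster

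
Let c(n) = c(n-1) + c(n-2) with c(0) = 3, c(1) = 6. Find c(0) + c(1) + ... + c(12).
Computing the sequence terms: 3, 6, 9, 15, 24, 39, 63, 102, 165, 267, 432, 699, 1131
Adding these values together:

2955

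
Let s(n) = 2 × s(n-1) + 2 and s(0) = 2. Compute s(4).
Computing step by step:
s(0) = 2
s(1) = 2 × 2 + 2 = 6
s(2) = 2 × 6 + 2 = 14
s(3) = 2 × 14 + 2 = 30
s(4) = 2 × 30 + 2 = 62

62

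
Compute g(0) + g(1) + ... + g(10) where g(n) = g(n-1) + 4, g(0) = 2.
Computing the sequence terms: 2, 6, 10, 14, 18, 22, 26, 30, 34, 38, 42
Adding these values together:

242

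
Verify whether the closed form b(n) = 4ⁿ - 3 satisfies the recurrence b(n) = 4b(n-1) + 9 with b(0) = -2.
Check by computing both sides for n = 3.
From the recurrence with b(0) = -2:
  b(0) = -2, b(1) = 1, b(2) = 13, b(3) = 61
  so the recurrence gives b(3) = 61.
From the proposed closed form b(n) = 4ⁿ - 3:
  b(3) = 61.
Both sides give 61 at n = 3, and the initial condition(s) match, so the closed form is consistent.

Yes, the closed form is correct.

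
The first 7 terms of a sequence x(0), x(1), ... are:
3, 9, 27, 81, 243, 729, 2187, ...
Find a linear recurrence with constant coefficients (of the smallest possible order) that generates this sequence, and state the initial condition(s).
Look for the lowest-order linear relation among consecutive terms.
Observation: each term is 3× the previous.
Check at n=2: 3·9 = 27. ✓

x(n) = 3 × x(n-1), x(0) = 3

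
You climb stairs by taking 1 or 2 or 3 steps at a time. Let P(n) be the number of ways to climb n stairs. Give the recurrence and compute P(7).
Condition on the size of the last step (1 to 3): before it there were n-1, …, n-3 stairs climbed, and these cases are disjoint, so P(n) = P(n-1) + P(n-2) + P(n-3) (order-3 linear recurrence).
Initial conditions by direct count (compositions of i into parts ≤ 3): P(1) = 1; P(2) = 2; P(3) = 4.
Iterating the recurrence: P(4) = 7, P(5) = 13, P(6) = 24, P(7) = 44.

P(n) = P(n-1) + P(n-2) + P(n-3), P(1) = 1, P(2) = 2, P(3) = 4; P(7) = 44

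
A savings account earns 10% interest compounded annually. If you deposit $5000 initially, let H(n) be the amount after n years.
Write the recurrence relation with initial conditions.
Each year the balance grows by 10%, i.e. is multiplied by 1 + 10/100 = 1.1, so H(n) = 1.1 × H(n-1). The initial deposit gives H(0) = 5000.
Unrolling gives the closed form H(n) = 5000 × (1.1)ⁿ.

H(n) = 1.1 × H(n-1), H(0) = 5000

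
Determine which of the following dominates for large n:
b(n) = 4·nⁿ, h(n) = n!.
Comparing growth rates:
Growth-rate hierarchy: log n ≺ any polynomial ≺ any exponential cⁿ (c>1) ≺ n! ≺ nⁿ.
super-exponential nⁿ dominates factorial asymptotically.

b(n) grows faster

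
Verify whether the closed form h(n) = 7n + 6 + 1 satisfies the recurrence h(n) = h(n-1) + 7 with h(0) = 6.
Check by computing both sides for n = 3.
From the recurrence with h(0) = 6:
  h(0) = 6, h(1) = 13, h(2) = 20, h(3) = 27
  so the recurrence gives h(3) = 27.
From the proposed closed form h(n) = 7n + 6 + 1:
  h(3) = 28.
The recurrence gives 27 but the closed form gives 28, so the closed form does not satisfy the recurrence.

No, the closed form is incorrect.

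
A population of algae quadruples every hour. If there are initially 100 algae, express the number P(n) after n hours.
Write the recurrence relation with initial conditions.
Each hour multiplies the count by 4, so the count after n hours depends only on the count after n-1 hours: P(n) = 4 × P(n-1). The starting count gives P(0) = 100.
Unrolling n times gives the closed form P(n) = 100 × 4ⁿ.

P(n) = 4 × P(n-1), P(0) = 100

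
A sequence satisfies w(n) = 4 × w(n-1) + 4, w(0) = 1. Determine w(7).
Computing step by step:
w(0) = 1
w(1) = 4 × 1 + 4 = 8
w(2) = 4 × 8 + 4 = 36
w(3) = 4 × 36 + 4 = 148
w(4) = 4 × 148 + 4 = 596
w(5) = 4 × 596 + 4 = 2388
w(6) = 4 × 2388 + 4 = 9556
w(7) = 4 × 9556 + 4 = 38228

38228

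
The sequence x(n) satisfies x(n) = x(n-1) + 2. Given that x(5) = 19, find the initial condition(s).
x(5) = x(0) + 5·2, so x(0) = 19 - 10 = 9.

x(0) = 9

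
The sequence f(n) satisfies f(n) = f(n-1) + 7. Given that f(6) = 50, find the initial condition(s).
f(6) = f(0) + 6·7, so f(0) = 50 - 42 = 8.

f(0) = 8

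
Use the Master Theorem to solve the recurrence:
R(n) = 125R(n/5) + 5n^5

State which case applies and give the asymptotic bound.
Master Theorem template: R(n) = a·R(n/b) + f(n).
Here: a=125, b=5, f(n)=5n^5
Compute log_b(a) = log_5(125) = 3.
f(n) = 5n^5 = Ω(n^(3+ε)) with ε = 2, and the regularity condition holds (a·f(n/b) = (a/b^5)·f(n) with a/b^5 = 5^-2 < 1). Case 3: R(n) = Θ(f(n)) = Θ(n^5).

Case 3: R(n) = Θ(n^5)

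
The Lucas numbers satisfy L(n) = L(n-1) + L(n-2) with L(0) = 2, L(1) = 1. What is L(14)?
Computing the sequence terms:
2, 1, 3, 4, 7, 11, 18, 29, 47, 76, 123, 199, 322, 521, 843

843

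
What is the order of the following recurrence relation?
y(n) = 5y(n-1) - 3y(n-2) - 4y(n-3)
The order is the largest lag k for which y(n-k) appears. Here the deepest term is y(n-3), so the order is 3.

Order 3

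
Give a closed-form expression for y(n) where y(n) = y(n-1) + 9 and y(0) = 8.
Recurrence: y(n) = y(n-1) + 9, initial: y(0) = 8.
Each step adds 9, so y(n) = y(0) + 9n = 9n + 8.

y(n) = 9n + 8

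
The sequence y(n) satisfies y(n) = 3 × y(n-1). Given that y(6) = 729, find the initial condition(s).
In general y(n) = 3ⁿ · y(0). At n = 6: y(0) = y(6) / 3^6 = 729 / 729 = 1.

y(0) = 1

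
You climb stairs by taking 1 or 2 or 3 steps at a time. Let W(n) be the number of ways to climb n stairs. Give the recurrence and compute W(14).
Condition on the size of the last step (1 to 3): before it there were n-1, …, n-3 stairs climbed, and these cases are disjoint, so W(n) = W(n-1) + W(n-2) + W(n-3) (order-3 linear recurrence).
Initial conditions by direct count (compositions of i into parts ≤ 3): W(1) = 1; W(2) = 2; W(3) = 4.
Iterating the recurrence: W(4) = 7, W(5) = 13, W(6) = 24, W(7) = 44, W(8) = 81, W(9) = 149, W(10) = 274, W(11) = 504, W(12) = 927, W(13) = 1705, W(14) = 3136.

W(n) = W(n-1) + W(n-2) + W(n-3), W(1) = 1, W(2) = 2, W(3) = 4; W(14) = 3136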